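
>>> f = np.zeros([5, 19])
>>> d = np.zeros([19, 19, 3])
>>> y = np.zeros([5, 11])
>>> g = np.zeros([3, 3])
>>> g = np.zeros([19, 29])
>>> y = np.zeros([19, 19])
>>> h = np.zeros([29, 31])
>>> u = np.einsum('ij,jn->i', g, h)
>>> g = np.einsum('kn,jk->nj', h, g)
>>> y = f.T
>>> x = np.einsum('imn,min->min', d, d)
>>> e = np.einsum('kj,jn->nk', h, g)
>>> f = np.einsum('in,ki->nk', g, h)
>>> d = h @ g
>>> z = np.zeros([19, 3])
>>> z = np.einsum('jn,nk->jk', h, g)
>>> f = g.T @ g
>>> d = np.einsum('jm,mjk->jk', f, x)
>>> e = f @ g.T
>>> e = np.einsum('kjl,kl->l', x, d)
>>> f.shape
(19, 19)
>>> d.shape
(19, 3)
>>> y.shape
(19, 5)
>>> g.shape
(31, 19)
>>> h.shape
(29, 31)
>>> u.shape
(19,)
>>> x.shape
(19, 19, 3)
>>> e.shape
(3,)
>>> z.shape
(29, 19)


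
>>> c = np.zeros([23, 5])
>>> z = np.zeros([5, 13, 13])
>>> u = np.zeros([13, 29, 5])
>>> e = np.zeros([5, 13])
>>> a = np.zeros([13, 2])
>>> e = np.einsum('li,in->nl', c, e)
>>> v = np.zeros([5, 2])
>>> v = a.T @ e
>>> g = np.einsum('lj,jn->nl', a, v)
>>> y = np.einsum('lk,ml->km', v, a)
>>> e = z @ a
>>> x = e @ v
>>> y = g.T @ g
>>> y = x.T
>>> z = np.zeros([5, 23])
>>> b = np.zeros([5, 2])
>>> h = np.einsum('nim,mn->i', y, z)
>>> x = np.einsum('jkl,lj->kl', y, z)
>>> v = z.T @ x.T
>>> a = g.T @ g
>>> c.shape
(23, 5)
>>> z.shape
(5, 23)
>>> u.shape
(13, 29, 5)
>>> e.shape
(5, 13, 2)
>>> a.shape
(13, 13)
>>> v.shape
(23, 13)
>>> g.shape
(23, 13)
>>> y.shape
(23, 13, 5)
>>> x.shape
(13, 5)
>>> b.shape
(5, 2)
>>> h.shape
(13,)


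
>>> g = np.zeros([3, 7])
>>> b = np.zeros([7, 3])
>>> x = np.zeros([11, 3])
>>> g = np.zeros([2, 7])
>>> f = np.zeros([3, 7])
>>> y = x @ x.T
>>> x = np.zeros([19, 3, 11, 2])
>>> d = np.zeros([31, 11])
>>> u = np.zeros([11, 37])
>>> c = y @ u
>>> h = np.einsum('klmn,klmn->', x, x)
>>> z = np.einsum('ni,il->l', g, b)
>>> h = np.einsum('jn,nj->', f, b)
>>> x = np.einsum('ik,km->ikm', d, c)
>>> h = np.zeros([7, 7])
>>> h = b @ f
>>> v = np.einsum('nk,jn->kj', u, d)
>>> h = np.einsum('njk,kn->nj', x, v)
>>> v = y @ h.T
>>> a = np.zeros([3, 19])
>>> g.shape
(2, 7)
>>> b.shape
(7, 3)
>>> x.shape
(31, 11, 37)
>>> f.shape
(3, 7)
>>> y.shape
(11, 11)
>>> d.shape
(31, 11)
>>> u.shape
(11, 37)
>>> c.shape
(11, 37)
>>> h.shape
(31, 11)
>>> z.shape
(3,)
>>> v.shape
(11, 31)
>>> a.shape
(3, 19)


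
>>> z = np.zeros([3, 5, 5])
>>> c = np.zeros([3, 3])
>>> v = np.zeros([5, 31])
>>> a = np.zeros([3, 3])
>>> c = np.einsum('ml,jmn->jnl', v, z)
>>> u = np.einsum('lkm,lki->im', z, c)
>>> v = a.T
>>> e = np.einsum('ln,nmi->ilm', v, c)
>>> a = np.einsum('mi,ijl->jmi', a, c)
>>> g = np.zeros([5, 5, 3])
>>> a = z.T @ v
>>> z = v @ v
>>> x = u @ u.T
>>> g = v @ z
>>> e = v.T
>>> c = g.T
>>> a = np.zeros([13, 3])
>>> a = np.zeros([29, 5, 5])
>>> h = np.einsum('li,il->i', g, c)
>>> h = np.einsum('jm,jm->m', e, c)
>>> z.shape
(3, 3)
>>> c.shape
(3, 3)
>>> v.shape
(3, 3)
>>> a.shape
(29, 5, 5)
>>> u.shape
(31, 5)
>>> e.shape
(3, 3)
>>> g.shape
(3, 3)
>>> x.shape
(31, 31)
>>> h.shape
(3,)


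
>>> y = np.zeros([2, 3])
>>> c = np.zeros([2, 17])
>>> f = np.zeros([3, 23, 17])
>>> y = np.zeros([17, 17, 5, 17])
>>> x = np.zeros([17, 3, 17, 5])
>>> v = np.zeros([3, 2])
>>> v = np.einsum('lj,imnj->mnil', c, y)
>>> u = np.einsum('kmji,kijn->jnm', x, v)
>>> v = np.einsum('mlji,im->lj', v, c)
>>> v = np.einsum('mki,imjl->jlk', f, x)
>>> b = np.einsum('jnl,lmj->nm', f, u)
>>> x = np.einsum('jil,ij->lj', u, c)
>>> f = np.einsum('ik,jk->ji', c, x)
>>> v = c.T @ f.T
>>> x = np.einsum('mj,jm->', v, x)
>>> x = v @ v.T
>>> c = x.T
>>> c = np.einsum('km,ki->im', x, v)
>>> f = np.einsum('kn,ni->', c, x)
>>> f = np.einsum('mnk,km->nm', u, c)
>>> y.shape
(17, 17, 5, 17)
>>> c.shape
(3, 17)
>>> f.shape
(2, 17)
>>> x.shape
(17, 17)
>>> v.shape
(17, 3)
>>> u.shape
(17, 2, 3)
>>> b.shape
(23, 2)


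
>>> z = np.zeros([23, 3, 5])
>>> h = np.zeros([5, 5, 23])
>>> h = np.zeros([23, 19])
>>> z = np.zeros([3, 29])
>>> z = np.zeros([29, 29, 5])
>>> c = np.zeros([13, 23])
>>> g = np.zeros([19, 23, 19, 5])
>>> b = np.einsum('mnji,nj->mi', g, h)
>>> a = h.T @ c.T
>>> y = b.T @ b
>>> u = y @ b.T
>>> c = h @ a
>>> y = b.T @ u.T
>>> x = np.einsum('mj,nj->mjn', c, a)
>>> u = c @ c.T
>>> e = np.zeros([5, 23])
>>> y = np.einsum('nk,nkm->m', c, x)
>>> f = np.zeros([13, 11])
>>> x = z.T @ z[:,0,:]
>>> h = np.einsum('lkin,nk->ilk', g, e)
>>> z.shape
(29, 29, 5)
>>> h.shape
(19, 19, 23)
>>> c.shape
(23, 13)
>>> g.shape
(19, 23, 19, 5)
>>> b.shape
(19, 5)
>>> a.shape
(19, 13)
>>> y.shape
(19,)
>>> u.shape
(23, 23)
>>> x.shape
(5, 29, 5)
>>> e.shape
(5, 23)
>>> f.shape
(13, 11)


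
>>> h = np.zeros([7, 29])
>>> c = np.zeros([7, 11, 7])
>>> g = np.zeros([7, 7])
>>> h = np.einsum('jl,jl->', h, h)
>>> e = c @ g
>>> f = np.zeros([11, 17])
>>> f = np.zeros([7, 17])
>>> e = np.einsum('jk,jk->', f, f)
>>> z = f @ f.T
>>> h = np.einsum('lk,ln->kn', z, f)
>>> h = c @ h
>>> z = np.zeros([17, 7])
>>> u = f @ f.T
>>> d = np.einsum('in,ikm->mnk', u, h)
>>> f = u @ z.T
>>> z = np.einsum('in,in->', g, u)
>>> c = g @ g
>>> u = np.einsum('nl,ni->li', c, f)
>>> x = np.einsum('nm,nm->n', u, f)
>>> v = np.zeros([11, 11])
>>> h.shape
(7, 11, 17)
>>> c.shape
(7, 7)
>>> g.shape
(7, 7)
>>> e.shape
()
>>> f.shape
(7, 17)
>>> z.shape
()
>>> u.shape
(7, 17)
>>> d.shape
(17, 7, 11)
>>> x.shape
(7,)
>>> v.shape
(11, 11)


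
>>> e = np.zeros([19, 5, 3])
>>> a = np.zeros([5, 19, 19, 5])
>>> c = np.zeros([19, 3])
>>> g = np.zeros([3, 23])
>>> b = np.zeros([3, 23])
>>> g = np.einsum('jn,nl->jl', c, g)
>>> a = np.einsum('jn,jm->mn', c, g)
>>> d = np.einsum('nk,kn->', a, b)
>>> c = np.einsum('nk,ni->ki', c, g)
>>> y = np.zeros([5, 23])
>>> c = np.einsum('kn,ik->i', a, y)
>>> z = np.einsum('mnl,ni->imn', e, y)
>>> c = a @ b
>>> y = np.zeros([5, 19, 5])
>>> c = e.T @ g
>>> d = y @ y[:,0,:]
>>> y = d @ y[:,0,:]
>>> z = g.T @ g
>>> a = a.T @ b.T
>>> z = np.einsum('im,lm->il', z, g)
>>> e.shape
(19, 5, 3)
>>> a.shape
(3, 3)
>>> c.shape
(3, 5, 23)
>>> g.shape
(19, 23)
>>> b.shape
(3, 23)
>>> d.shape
(5, 19, 5)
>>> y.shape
(5, 19, 5)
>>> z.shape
(23, 19)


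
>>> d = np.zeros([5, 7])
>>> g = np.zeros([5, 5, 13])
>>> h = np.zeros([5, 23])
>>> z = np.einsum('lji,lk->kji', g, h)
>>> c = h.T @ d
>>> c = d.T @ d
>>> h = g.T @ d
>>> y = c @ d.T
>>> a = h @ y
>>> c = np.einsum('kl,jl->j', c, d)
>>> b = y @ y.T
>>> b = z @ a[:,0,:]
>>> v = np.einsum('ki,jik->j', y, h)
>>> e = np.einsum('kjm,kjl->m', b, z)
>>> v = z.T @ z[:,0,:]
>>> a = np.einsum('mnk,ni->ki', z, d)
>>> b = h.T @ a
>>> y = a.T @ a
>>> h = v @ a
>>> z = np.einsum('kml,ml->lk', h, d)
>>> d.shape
(5, 7)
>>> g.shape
(5, 5, 13)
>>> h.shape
(13, 5, 7)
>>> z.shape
(7, 13)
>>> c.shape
(5,)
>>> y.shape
(7, 7)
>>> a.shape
(13, 7)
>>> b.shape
(7, 5, 7)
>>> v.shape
(13, 5, 13)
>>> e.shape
(5,)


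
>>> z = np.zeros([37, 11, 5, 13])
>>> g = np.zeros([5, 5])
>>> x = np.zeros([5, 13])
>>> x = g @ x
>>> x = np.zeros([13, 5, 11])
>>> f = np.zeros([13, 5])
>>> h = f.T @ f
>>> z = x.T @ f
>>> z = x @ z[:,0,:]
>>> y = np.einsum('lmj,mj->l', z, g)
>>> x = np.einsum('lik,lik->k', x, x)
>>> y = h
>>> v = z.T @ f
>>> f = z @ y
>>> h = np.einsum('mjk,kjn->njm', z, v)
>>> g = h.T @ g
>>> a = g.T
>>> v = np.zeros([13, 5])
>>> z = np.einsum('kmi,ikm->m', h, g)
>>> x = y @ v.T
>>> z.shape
(5,)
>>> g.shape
(13, 5, 5)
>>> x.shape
(5, 13)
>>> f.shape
(13, 5, 5)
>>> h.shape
(5, 5, 13)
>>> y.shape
(5, 5)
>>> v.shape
(13, 5)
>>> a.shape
(5, 5, 13)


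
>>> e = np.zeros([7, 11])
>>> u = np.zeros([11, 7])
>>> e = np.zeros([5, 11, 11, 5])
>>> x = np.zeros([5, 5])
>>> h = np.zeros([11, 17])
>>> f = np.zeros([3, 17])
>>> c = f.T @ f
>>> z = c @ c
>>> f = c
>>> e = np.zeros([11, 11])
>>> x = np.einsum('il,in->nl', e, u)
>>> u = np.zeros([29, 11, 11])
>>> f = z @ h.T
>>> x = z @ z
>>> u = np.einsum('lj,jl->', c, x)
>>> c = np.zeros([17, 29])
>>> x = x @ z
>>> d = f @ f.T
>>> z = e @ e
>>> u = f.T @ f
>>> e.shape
(11, 11)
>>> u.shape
(11, 11)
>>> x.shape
(17, 17)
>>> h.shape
(11, 17)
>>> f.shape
(17, 11)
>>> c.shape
(17, 29)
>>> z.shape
(11, 11)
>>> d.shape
(17, 17)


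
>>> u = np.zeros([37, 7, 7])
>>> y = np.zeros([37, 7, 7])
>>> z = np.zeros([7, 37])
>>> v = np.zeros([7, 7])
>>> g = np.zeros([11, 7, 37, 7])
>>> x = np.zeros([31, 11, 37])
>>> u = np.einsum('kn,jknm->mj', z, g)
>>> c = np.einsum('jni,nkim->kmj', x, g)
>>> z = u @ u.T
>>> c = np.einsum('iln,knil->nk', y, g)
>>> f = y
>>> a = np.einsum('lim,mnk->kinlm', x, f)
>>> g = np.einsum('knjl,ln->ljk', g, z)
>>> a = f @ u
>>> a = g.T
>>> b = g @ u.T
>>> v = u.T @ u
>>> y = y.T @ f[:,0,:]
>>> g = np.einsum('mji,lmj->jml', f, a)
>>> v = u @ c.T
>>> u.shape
(7, 11)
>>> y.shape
(7, 7, 7)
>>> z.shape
(7, 7)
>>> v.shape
(7, 7)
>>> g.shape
(7, 37, 11)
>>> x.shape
(31, 11, 37)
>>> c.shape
(7, 11)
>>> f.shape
(37, 7, 7)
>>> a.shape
(11, 37, 7)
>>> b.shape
(7, 37, 7)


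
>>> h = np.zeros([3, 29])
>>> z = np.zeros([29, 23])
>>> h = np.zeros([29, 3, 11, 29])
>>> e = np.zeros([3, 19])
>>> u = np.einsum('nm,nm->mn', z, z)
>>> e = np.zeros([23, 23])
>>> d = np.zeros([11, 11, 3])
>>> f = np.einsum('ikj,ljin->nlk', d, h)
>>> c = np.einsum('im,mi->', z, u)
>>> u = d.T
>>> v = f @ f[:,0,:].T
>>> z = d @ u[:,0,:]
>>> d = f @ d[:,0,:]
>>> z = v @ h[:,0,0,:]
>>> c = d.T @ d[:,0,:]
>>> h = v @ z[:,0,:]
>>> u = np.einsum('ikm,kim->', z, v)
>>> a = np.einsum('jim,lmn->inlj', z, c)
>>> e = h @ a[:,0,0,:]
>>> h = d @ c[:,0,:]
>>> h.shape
(29, 29, 3)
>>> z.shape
(29, 29, 29)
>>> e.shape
(29, 29, 29)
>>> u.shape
()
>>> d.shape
(29, 29, 3)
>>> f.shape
(29, 29, 11)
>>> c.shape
(3, 29, 3)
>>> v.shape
(29, 29, 29)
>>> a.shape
(29, 3, 3, 29)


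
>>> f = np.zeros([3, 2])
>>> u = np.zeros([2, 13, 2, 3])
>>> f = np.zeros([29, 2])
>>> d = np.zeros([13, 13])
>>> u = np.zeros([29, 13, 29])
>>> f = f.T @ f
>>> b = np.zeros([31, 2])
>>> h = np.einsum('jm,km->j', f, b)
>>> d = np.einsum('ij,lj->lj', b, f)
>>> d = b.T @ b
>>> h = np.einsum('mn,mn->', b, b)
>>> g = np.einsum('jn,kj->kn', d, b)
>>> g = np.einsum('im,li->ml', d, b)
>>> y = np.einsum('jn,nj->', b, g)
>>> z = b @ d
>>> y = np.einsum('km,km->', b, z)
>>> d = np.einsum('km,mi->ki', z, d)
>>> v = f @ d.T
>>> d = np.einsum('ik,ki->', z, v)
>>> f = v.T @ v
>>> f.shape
(31, 31)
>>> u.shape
(29, 13, 29)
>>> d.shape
()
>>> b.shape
(31, 2)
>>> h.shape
()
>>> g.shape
(2, 31)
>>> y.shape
()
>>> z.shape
(31, 2)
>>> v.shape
(2, 31)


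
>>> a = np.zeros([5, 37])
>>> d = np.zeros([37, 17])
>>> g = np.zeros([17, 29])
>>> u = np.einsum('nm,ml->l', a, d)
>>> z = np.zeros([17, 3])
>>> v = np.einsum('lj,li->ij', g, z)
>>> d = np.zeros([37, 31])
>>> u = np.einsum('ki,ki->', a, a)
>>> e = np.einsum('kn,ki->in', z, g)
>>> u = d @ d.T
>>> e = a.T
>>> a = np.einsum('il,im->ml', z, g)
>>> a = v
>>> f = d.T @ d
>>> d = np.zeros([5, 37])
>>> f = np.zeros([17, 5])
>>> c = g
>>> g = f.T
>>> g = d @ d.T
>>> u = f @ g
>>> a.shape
(3, 29)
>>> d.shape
(5, 37)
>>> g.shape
(5, 5)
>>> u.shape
(17, 5)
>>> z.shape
(17, 3)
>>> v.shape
(3, 29)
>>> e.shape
(37, 5)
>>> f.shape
(17, 5)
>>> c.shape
(17, 29)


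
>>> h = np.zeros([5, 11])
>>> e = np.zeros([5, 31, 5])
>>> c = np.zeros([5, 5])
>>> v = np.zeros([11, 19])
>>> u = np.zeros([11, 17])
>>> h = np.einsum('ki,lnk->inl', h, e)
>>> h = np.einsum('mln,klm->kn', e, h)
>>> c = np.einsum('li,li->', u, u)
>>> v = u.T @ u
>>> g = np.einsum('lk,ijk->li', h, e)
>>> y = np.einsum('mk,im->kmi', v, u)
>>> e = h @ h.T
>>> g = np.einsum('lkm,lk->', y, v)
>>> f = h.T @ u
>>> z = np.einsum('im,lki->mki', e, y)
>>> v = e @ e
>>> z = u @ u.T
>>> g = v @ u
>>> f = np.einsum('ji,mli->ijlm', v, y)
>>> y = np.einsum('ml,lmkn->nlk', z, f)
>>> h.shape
(11, 5)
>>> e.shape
(11, 11)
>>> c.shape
()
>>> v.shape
(11, 11)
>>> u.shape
(11, 17)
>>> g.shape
(11, 17)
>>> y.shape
(17, 11, 17)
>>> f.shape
(11, 11, 17, 17)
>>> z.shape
(11, 11)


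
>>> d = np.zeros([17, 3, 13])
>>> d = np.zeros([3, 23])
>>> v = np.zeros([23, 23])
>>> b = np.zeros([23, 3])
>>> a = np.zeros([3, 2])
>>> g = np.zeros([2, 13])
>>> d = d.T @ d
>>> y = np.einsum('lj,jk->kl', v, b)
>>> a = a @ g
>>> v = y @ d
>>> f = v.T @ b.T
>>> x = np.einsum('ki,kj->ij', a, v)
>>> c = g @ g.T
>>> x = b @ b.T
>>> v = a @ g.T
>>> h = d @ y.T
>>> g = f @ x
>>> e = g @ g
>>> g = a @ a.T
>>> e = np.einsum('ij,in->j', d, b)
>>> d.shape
(23, 23)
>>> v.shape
(3, 2)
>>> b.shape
(23, 3)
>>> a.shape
(3, 13)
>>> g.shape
(3, 3)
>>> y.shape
(3, 23)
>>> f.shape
(23, 23)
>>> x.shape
(23, 23)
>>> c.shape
(2, 2)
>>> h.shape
(23, 3)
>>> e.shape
(23,)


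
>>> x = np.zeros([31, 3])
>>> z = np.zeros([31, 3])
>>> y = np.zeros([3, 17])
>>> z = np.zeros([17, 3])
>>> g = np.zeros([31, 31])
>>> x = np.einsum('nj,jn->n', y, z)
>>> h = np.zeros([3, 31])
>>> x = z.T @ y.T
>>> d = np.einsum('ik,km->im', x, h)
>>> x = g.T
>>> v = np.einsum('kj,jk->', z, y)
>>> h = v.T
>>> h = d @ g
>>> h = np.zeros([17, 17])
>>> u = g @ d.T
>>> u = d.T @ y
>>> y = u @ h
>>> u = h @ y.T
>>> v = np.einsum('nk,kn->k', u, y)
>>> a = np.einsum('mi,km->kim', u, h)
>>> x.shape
(31, 31)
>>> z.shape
(17, 3)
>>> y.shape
(31, 17)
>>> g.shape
(31, 31)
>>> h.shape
(17, 17)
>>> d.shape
(3, 31)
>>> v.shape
(31,)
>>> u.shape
(17, 31)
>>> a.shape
(17, 31, 17)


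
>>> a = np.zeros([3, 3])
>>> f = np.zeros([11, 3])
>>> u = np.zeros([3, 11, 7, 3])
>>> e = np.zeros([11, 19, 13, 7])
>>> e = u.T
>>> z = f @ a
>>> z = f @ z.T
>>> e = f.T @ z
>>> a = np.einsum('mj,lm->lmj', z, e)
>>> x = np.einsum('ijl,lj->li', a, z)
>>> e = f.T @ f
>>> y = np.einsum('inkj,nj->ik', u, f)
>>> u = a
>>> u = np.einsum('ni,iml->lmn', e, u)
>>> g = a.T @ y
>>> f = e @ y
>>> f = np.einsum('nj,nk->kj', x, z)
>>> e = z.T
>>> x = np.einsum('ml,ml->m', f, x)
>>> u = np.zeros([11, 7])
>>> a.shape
(3, 11, 11)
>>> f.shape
(11, 3)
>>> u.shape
(11, 7)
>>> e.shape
(11, 11)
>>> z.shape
(11, 11)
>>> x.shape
(11,)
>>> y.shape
(3, 7)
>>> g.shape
(11, 11, 7)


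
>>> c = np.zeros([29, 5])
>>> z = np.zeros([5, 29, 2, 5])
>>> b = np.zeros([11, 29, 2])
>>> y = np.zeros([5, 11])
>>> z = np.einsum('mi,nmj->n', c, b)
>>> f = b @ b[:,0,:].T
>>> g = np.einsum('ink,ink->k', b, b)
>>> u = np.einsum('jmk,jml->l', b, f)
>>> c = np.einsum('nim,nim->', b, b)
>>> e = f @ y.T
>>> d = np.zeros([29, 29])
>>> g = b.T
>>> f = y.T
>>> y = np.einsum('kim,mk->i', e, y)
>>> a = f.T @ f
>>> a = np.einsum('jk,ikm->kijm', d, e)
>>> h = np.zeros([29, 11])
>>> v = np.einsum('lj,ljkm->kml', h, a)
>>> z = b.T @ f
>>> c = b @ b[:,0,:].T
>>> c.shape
(11, 29, 11)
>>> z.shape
(2, 29, 5)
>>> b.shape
(11, 29, 2)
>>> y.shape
(29,)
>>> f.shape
(11, 5)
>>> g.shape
(2, 29, 11)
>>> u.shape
(11,)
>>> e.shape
(11, 29, 5)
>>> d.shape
(29, 29)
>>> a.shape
(29, 11, 29, 5)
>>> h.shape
(29, 11)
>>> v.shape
(29, 5, 29)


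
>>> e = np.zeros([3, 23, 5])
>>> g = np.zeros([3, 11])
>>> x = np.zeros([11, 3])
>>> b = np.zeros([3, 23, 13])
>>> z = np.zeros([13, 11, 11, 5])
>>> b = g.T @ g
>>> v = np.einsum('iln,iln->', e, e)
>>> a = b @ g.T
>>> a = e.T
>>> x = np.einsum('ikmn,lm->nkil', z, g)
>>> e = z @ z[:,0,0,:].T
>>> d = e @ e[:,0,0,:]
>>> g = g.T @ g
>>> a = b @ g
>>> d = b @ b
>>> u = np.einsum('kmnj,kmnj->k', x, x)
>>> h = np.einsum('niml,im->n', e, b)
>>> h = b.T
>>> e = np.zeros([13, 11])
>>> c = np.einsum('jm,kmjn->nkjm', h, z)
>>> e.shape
(13, 11)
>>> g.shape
(11, 11)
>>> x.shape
(5, 11, 13, 3)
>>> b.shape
(11, 11)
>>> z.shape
(13, 11, 11, 5)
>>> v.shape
()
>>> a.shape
(11, 11)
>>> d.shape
(11, 11)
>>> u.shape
(5,)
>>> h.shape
(11, 11)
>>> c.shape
(5, 13, 11, 11)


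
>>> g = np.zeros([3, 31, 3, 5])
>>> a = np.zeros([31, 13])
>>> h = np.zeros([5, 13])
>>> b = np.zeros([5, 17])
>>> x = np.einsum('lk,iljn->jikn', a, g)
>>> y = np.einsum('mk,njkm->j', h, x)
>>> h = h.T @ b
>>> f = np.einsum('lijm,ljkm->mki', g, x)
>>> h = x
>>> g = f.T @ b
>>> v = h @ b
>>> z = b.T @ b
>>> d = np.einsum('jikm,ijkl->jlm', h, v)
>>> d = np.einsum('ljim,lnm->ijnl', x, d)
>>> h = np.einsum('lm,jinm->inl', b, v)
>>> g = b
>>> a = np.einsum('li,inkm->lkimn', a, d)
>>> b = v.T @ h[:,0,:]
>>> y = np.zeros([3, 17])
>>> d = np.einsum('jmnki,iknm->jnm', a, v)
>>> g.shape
(5, 17)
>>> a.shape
(31, 17, 13, 3, 3)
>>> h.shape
(3, 13, 5)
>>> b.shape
(17, 13, 3, 5)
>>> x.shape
(3, 3, 13, 5)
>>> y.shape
(3, 17)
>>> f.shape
(5, 13, 31)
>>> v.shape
(3, 3, 13, 17)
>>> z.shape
(17, 17)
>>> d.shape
(31, 13, 17)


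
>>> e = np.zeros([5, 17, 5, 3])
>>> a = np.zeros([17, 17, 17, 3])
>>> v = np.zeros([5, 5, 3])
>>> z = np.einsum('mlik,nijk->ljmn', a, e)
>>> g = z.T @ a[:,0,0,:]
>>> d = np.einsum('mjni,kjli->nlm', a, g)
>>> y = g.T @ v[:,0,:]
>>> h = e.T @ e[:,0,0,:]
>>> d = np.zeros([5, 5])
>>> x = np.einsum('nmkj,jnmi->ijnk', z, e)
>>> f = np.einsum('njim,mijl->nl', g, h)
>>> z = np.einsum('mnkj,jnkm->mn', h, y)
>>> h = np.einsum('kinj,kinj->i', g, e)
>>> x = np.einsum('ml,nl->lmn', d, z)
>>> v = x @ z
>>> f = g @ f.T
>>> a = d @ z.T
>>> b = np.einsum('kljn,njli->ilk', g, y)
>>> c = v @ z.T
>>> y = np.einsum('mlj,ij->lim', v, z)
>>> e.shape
(5, 17, 5, 3)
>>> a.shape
(5, 3)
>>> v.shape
(5, 5, 5)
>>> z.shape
(3, 5)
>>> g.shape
(5, 17, 5, 3)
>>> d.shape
(5, 5)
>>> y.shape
(5, 3, 5)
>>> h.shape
(17,)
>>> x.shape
(5, 5, 3)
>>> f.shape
(5, 17, 5, 5)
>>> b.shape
(3, 17, 5)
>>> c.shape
(5, 5, 3)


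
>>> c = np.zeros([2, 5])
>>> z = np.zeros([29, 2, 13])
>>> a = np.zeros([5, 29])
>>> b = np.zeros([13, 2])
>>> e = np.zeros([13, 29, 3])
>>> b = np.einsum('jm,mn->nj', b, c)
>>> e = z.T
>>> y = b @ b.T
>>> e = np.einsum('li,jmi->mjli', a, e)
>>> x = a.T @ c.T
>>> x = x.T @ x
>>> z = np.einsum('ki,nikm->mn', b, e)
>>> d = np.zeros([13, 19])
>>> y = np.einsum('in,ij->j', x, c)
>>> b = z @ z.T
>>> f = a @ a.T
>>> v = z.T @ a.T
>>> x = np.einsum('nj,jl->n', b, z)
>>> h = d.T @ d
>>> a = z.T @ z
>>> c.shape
(2, 5)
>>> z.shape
(29, 2)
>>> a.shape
(2, 2)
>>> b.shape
(29, 29)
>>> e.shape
(2, 13, 5, 29)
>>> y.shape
(5,)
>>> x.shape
(29,)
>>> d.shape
(13, 19)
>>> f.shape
(5, 5)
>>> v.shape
(2, 5)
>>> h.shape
(19, 19)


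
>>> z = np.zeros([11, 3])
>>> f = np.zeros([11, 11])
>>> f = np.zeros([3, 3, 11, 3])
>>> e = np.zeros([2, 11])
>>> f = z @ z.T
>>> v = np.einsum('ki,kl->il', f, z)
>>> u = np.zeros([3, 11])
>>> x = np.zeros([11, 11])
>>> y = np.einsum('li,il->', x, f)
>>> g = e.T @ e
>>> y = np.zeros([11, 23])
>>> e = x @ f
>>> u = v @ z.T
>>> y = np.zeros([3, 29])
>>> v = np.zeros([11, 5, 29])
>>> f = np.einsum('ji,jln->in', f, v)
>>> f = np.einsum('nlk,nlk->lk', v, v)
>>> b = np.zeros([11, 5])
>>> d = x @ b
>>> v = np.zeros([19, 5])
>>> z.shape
(11, 3)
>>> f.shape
(5, 29)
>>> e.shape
(11, 11)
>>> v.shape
(19, 5)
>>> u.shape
(11, 11)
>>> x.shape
(11, 11)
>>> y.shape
(3, 29)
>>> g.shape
(11, 11)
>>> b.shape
(11, 5)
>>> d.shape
(11, 5)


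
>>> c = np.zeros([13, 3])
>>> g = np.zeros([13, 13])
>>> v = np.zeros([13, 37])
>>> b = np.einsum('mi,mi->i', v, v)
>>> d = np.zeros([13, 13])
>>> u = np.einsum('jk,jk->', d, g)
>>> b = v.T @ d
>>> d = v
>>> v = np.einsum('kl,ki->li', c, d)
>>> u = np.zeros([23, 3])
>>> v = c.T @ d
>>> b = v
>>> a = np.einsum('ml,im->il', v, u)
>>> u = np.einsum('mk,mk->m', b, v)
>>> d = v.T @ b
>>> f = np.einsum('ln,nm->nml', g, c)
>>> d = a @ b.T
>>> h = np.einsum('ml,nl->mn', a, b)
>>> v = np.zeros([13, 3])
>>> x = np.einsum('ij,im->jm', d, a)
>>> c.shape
(13, 3)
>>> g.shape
(13, 13)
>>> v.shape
(13, 3)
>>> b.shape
(3, 37)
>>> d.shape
(23, 3)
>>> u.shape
(3,)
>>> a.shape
(23, 37)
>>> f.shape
(13, 3, 13)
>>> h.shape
(23, 3)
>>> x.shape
(3, 37)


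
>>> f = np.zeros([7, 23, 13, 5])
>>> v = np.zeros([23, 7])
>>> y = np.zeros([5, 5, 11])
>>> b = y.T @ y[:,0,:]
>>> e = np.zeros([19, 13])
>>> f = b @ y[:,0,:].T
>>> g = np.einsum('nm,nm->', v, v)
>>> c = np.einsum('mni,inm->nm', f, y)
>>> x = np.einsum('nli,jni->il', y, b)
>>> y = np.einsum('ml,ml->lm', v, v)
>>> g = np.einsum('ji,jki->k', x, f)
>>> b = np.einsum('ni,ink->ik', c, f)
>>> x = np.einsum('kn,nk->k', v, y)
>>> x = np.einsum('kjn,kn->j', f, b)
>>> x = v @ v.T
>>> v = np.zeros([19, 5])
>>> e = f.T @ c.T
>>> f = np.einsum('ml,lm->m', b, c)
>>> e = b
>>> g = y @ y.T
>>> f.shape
(11,)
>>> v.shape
(19, 5)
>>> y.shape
(7, 23)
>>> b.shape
(11, 5)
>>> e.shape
(11, 5)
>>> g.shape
(7, 7)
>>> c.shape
(5, 11)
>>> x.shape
(23, 23)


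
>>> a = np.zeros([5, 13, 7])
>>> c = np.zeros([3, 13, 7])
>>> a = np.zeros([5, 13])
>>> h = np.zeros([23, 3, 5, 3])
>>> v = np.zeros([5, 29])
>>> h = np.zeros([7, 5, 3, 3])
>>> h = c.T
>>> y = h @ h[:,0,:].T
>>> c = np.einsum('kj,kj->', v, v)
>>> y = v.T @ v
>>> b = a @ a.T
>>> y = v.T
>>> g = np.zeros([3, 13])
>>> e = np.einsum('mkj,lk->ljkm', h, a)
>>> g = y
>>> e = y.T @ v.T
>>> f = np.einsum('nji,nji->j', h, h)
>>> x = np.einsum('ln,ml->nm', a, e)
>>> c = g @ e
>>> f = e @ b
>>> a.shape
(5, 13)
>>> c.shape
(29, 5)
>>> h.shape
(7, 13, 3)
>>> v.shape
(5, 29)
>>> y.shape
(29, 5)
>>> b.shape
(5, 5)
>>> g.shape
(29, 5)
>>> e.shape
(5, 5)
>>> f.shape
(5, 5)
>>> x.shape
(13, 5)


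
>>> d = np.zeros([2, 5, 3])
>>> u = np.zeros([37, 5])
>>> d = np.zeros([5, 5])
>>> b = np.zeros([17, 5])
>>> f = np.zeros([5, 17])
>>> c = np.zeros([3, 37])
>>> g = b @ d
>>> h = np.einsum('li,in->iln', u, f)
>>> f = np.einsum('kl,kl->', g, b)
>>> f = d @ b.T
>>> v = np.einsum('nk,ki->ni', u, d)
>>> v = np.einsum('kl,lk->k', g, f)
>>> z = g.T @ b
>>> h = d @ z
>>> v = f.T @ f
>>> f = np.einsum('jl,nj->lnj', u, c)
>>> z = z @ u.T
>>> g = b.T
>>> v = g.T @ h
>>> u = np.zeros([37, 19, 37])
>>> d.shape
(5, 5)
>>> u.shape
(37, 19, 37)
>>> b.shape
(17, 5)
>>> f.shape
(5, 3, 37)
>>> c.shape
(3, 37)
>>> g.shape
(5, 17)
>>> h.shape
(5, 5)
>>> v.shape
(17, 5)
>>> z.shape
(5, 37)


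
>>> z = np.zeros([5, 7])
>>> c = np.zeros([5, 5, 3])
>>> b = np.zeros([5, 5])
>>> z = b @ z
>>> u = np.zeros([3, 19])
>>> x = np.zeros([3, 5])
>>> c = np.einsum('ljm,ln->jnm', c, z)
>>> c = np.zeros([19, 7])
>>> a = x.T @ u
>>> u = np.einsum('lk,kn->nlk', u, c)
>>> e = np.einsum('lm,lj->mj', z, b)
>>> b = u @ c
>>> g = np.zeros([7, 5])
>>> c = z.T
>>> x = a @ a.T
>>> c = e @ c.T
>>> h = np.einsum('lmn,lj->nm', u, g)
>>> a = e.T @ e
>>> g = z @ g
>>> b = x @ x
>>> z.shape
(5, 7)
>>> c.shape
(7, 7)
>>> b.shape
(5, 5)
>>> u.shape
(7, 3, 19)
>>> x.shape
(5, 5)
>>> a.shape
(5, 5)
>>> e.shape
(7, 5)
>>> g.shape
(5, 5)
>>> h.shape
(19, 3)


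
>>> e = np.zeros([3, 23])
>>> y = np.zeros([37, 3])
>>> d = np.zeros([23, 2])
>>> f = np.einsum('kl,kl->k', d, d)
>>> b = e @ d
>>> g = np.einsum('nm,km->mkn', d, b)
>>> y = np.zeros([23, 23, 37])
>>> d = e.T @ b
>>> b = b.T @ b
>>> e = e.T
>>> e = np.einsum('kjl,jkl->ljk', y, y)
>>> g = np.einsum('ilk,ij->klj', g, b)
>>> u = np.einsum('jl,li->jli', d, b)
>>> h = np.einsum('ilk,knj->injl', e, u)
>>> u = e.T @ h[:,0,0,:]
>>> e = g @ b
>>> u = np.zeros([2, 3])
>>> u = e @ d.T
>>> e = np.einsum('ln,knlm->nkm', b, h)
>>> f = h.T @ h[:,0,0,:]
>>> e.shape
(2, 37, 23)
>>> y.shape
(23, 23, 37)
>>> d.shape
(23, 2)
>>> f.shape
(23, 2, 2, 23)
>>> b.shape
(2, 2)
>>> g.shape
(23, 3, 2)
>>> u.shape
(23, 3, 23)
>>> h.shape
(37, 2, 2, 23)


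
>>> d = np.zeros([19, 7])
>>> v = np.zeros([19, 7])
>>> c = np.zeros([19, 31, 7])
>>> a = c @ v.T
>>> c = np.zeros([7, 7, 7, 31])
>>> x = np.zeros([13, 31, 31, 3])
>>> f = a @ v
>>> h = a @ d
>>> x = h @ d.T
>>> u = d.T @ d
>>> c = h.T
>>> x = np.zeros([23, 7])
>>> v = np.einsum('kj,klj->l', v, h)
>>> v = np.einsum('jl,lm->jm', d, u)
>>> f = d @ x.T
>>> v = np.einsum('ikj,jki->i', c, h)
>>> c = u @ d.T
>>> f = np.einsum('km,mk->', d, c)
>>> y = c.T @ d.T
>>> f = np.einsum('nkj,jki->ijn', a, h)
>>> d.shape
(19, 7)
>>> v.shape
(7,)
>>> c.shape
(7, 19)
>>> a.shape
(19, 31, 19)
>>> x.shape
(23, 7)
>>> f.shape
(7, 19, 19)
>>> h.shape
(19, 31, 7)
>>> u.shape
(7, 7)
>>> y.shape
(19, 19)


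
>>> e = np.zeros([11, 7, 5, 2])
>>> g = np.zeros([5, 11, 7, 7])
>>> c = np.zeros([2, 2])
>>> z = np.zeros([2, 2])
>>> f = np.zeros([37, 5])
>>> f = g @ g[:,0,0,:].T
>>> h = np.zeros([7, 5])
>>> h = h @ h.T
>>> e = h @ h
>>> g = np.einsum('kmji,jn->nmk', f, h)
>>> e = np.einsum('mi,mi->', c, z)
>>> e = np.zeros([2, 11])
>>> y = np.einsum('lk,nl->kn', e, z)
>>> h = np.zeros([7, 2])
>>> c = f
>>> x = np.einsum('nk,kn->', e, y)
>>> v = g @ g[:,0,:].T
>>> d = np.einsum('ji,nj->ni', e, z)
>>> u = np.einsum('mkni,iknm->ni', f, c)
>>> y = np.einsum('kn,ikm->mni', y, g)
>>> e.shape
(2, 11)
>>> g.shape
(7, 11, 5)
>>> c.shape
(5, 11, 7, 5)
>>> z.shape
(2, 2)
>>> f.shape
(5, 11, 7, 5)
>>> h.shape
(7, 2)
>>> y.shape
(5, 2, 7)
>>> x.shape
()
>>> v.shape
(7, 11, 7)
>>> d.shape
(2, 11)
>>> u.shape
(7, 5)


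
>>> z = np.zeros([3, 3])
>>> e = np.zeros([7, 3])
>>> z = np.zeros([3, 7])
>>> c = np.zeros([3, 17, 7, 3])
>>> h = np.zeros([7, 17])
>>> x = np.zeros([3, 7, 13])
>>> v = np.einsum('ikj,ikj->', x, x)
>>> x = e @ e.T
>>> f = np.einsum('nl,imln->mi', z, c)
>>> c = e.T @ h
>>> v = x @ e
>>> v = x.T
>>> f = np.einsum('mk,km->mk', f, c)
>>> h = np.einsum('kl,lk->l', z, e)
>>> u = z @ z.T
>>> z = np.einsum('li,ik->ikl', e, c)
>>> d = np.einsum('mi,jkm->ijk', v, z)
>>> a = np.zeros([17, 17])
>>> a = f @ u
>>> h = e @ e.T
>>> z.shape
(3, 17, 7)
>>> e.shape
(7, 3)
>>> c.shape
(3, 17)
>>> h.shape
(7, 7)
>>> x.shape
(7, 7)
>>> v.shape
(7, 7)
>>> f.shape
(17, 3)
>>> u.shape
(3, 3)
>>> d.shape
(7, 3, 17)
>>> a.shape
(17, 3)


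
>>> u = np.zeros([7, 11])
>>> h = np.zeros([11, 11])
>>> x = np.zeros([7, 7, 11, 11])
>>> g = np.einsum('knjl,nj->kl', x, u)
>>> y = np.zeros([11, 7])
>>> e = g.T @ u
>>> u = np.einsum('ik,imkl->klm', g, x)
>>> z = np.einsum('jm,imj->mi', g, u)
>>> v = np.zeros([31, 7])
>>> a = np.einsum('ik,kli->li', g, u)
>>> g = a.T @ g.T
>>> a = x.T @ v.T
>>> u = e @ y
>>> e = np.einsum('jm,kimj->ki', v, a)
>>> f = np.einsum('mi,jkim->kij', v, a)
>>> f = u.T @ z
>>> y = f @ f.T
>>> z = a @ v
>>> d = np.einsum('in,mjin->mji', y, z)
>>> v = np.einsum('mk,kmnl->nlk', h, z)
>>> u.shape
(11, 7)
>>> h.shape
(11, 11)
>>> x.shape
(7, 7, 11, 11)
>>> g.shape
(7, 7)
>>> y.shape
(7, 7)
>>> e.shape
(11, 11)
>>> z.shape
(11, 11, 7, 7)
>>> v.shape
(7, 7, 11)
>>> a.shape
(11, 11, 7, 31)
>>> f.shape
(7, 11)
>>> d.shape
(11, 11, 7)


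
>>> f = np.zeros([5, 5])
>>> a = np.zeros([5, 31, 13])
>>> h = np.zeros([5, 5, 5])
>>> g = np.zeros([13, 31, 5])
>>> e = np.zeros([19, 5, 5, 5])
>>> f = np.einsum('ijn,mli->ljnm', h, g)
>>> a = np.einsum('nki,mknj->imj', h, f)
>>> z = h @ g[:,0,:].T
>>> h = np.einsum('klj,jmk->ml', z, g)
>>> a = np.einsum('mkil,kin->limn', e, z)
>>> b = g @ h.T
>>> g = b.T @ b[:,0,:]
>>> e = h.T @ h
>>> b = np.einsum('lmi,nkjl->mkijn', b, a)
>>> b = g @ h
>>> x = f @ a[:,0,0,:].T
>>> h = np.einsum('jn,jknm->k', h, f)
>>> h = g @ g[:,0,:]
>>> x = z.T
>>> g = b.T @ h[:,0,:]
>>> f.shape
(31, 5, 5, 13)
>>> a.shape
(5, 5, 19, 13)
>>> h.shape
(31, 31, 31)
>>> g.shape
(5, 31, 31)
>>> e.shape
(5, 5)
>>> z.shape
(5, 5, 13)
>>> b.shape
(31, 31, 5)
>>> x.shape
(13, 5, 5)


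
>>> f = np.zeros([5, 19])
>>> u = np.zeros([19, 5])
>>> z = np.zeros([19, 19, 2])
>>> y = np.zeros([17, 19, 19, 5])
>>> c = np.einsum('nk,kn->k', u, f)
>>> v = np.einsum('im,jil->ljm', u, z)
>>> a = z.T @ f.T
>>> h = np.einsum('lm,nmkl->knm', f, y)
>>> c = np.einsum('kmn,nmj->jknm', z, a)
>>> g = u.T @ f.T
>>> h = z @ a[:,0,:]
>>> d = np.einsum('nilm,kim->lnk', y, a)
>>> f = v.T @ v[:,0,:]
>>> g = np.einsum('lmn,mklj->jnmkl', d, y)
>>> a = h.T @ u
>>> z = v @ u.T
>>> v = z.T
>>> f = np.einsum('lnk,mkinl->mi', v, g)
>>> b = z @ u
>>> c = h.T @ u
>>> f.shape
(5, 17)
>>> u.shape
(19, 5)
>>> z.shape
(2, 19, 19)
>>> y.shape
(17, 19, 19, 5)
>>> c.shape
(5, 19, 5)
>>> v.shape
(19, 19, 2)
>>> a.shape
(5, 19, 5)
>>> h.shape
(19, 19, 5)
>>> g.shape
(5, 2, 17, 19, 19)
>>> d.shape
(19, 17, 2)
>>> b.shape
(2, 19, 5)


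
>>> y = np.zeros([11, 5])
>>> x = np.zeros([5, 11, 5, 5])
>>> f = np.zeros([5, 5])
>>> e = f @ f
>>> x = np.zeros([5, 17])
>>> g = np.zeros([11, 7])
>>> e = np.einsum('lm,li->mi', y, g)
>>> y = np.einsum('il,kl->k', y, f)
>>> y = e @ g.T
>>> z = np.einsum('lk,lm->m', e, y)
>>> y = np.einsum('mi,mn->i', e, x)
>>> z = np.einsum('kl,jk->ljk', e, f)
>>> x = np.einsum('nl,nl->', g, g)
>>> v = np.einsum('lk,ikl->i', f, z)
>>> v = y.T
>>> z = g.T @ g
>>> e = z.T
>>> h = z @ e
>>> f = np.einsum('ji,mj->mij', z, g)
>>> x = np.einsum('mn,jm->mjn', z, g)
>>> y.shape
(7,)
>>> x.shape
(7, 11, 7)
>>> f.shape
(11, 7, 7)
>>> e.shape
(7, 7)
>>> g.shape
(11, 7)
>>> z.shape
(7, 7)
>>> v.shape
(7,)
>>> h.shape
(7, 7)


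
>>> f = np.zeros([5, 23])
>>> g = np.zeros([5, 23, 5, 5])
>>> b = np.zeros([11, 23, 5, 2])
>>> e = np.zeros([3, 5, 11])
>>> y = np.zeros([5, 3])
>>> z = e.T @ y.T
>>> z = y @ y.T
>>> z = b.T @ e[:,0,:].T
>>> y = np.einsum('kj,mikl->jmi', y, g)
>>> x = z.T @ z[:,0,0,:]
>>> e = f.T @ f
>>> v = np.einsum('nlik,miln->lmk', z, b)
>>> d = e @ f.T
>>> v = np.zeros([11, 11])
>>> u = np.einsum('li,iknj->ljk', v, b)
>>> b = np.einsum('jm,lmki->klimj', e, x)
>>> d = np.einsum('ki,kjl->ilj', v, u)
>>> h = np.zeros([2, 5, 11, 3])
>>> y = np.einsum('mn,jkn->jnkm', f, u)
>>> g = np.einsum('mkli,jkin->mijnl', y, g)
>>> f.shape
(5, 23)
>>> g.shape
(11, 5, 5, 5, 2)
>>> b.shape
(5, 3, 3, 23, 23)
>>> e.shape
(23, 23)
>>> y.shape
(11, 23, 2, 5)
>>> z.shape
(2, 5, 23, 3)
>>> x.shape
(3, 23, 5, 3)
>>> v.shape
(11, 11)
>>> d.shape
(11, 23, 2)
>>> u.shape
(11, 2, 23)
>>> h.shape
(2, 5, 11, 3)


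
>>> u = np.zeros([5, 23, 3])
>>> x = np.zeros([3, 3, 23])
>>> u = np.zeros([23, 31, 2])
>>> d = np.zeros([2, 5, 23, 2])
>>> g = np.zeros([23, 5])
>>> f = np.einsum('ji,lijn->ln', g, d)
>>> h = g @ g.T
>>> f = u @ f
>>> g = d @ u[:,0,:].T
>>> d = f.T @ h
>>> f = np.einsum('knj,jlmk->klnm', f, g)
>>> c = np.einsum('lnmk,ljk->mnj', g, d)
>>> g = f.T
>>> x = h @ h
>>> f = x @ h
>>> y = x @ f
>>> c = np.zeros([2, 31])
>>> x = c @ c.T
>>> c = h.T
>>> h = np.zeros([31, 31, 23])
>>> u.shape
(23, 31, 2)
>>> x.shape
(2, 2)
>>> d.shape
(2, 31, 23)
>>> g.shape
(23, 31, 5, 23)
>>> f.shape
(23, 23)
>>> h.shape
(31, 31, 23)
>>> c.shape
(23, 23)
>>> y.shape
(23, 23)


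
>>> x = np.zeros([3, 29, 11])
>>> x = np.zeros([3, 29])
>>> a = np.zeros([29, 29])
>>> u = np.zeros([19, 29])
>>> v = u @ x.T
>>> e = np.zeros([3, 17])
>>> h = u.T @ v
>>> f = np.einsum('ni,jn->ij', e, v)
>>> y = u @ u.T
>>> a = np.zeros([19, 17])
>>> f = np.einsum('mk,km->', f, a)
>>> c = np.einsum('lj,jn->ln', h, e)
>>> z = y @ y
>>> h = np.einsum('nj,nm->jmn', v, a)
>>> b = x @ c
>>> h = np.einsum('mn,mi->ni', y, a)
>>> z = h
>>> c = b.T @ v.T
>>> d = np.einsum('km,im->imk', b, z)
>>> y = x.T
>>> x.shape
(3, 29)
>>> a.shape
(19, 17)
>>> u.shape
(19, 29)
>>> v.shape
(19, 3)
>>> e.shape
(3, 17)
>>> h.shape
(19, 17)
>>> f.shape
()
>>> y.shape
(29, 3)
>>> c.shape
(17, 19)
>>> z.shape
(19, 17)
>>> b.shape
(3, 17)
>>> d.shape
(19, 17, 3)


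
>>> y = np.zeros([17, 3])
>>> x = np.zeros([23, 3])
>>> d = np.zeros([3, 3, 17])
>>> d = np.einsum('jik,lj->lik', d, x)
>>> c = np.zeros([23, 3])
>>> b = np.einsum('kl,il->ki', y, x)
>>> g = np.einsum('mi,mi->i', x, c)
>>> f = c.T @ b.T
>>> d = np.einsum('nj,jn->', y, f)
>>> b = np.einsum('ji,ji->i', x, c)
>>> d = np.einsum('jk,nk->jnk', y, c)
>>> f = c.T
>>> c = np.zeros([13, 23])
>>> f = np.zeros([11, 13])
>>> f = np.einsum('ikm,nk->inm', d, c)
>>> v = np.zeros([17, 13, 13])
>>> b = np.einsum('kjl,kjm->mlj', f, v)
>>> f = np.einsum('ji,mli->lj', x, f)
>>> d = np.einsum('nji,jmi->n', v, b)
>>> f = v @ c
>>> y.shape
(17, 3)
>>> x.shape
(23, 3)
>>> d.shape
(17,)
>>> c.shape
(13, 23)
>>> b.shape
(13, 3, 13)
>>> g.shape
(3,)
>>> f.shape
(17, 13, 23)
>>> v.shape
(17, 13, 13)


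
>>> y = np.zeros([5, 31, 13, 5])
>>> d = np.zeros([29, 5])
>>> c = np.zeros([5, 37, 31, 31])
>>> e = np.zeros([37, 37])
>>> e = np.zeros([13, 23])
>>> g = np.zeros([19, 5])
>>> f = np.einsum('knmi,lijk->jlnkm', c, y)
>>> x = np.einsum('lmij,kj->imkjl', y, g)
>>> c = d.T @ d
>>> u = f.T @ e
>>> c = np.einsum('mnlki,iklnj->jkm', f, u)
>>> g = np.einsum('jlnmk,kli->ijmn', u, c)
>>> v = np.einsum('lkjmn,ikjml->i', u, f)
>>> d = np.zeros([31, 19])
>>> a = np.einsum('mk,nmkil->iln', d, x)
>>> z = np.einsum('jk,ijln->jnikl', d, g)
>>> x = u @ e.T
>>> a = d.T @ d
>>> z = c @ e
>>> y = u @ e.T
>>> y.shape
(31, 5, 37, 5, 13)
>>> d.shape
(31, 19)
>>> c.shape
(23, 5, 13)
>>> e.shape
(13, 23)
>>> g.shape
(13, 31, 5, 37)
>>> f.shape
(13, 5, 37, 5, 31)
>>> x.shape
(31, 5, 37, 5, 13)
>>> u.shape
(31, 5, 37, 5, 23)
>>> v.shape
(13,)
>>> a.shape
(19, 19)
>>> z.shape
(23, 5, 23)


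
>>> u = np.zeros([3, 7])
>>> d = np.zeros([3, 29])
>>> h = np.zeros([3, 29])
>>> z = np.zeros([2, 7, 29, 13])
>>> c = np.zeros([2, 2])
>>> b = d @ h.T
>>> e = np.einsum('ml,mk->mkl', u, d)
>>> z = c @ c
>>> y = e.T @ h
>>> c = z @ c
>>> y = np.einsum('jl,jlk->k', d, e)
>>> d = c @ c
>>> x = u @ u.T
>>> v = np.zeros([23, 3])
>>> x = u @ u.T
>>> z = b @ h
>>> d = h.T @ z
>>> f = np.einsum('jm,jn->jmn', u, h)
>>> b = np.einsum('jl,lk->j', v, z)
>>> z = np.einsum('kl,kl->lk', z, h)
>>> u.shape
(3, 7)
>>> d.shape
(29, 29)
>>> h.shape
(3, 29)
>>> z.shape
(29, 3)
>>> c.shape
(2, 2)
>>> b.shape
(23,)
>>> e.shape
(3, 29, 7)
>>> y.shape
(7,)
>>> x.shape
(3, 3)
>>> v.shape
(23, 3)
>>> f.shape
(3, 7, 29)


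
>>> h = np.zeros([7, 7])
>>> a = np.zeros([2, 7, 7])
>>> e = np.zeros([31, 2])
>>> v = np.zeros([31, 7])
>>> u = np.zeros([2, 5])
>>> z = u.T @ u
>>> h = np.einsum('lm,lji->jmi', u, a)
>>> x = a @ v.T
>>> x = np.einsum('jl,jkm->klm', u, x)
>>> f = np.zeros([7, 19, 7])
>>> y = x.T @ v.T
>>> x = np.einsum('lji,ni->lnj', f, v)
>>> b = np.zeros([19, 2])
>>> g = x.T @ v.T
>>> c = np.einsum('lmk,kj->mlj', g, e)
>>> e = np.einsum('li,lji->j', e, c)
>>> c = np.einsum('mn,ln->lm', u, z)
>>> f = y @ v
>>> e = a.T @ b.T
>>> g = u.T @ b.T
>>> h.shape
(7, 5, 7)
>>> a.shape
(2, 7, 7)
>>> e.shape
(7, 7, 19)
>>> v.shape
(31, 7)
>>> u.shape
(2, 5)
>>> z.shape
(5, 5)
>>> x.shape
(7, 31, 19)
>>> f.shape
(31, 5, 7)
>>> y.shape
(31, 5, 31)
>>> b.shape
(19, 2)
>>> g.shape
(5, 19)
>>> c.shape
(5, 2)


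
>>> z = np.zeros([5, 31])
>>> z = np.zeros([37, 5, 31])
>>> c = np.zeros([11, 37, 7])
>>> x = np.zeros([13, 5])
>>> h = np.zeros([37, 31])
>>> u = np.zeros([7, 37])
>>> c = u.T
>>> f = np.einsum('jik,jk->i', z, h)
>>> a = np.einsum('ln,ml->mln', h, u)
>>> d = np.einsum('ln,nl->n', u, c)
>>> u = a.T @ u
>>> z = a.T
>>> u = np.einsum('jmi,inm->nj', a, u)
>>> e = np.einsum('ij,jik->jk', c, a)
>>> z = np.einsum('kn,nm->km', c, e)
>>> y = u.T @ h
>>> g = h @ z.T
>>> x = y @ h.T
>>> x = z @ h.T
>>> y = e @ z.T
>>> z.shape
(37, 31)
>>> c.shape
(37, 7)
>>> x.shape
(37, 37)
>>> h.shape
(37, 31)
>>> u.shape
(37, 7)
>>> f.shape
(5,)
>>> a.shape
(7, 37, 31)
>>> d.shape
(37,)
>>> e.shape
(7, 31)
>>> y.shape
(7, 37)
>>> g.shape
(37, 37)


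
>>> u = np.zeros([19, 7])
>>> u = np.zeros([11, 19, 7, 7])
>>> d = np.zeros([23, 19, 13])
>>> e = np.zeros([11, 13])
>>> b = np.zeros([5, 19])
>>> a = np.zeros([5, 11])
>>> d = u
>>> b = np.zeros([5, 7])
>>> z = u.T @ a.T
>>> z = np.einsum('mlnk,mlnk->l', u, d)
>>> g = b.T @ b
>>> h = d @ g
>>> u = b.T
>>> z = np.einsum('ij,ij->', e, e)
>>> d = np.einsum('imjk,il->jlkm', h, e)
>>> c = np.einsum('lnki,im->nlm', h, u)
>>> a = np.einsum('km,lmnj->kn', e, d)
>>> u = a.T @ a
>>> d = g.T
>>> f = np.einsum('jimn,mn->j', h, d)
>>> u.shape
(7, 7)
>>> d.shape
(7, 7)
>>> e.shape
(11, 13)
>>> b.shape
(5, 7)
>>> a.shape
(11, 7)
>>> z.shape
()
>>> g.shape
(7, 7)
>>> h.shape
(11, 19, 7, 7)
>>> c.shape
(19, 11, 5)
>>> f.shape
(11,)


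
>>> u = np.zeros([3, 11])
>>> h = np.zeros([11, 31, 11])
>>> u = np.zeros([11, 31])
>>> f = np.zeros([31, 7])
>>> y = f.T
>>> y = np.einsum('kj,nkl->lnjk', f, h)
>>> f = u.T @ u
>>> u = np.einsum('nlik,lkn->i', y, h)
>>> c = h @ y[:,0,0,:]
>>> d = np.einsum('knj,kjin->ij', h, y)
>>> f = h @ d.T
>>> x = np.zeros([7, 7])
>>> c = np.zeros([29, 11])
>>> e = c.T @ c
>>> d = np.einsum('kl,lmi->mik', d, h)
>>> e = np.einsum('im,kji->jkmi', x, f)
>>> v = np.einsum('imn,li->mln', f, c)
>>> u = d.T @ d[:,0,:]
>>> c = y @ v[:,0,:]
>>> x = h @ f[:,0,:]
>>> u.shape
(7, 11, 7)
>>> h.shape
(11, 31, 11)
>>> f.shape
(11, 31, 7)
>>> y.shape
(11, 11, 7, 31)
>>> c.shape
(11, 11, 7, 7)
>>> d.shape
(31, 11, 7)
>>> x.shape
(11, 31, 7)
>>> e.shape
(31, 11, 7, 7)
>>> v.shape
(31, 29, 7)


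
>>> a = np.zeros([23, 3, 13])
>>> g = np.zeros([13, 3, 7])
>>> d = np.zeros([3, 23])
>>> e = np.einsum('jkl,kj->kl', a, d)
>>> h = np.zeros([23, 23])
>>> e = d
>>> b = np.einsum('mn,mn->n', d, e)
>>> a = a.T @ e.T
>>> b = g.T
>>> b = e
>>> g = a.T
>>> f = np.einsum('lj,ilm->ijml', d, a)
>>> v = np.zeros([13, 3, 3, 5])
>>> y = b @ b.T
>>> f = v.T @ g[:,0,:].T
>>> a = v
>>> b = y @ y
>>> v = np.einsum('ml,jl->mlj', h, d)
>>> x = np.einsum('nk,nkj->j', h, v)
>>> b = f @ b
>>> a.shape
(13, 3, 3, 5)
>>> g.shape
(3, 3, 13)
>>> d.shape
(3, 23)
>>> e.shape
(3, 23)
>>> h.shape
(23, 23)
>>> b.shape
(5, 3, 3, 3)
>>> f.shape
(5, 3, 3, 3)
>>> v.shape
(23, 23, 3)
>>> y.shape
(3, 3)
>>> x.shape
(3,)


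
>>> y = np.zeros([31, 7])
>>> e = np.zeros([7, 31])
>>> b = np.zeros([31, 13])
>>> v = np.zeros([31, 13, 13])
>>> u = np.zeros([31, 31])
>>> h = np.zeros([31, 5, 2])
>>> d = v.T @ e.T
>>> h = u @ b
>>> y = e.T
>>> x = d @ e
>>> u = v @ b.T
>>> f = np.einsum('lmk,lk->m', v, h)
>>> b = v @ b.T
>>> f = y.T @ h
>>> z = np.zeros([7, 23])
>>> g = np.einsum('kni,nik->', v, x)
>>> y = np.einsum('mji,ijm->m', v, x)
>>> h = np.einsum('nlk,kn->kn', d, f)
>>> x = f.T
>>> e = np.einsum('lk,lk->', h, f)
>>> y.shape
(31,)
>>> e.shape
()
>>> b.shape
(31, 13, 31)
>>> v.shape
(31, 13, 13)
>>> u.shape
(31, 13, 31)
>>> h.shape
(7, 13)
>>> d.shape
(13, 13, 7)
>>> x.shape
(13, 7)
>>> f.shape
(7, 13)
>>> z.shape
(7, 23)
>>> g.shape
()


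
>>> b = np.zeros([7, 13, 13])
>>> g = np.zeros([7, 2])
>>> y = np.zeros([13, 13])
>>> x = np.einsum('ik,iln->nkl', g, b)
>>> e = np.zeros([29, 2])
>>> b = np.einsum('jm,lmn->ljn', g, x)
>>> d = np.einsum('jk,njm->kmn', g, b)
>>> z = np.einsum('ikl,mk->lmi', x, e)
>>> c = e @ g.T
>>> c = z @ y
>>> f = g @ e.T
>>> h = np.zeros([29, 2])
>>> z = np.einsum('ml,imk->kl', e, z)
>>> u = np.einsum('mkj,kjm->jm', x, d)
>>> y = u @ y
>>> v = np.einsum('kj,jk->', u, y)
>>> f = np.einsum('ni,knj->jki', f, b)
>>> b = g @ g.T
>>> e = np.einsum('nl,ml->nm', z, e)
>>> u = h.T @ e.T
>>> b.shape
(7, 7)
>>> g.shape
(7, 2)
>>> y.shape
(13, 13)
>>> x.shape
(13, 2, 13)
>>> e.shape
(13, 29)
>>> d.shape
(2, 13, 13)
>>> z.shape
(13, 2)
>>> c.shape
(13, 29, 13)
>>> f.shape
(13, 13, 29)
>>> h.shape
(29, 2)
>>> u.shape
(2, 13)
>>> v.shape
()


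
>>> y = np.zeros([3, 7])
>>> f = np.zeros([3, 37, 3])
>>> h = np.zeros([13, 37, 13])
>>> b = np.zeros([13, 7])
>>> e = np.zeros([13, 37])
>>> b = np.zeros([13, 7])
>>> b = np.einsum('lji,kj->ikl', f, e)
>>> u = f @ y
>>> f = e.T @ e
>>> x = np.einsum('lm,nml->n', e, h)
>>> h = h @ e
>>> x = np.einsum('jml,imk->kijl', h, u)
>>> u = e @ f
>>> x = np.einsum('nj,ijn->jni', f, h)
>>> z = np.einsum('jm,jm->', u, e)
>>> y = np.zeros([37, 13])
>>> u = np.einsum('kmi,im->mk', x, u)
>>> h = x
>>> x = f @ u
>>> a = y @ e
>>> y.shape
(37, 13)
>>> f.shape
(37, 37)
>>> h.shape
(37, 37, 13)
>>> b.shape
(3, 13, 3)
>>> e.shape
(13, 37)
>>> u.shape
(37, 37)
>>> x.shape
(37, 37)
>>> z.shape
()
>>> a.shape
(37, 37)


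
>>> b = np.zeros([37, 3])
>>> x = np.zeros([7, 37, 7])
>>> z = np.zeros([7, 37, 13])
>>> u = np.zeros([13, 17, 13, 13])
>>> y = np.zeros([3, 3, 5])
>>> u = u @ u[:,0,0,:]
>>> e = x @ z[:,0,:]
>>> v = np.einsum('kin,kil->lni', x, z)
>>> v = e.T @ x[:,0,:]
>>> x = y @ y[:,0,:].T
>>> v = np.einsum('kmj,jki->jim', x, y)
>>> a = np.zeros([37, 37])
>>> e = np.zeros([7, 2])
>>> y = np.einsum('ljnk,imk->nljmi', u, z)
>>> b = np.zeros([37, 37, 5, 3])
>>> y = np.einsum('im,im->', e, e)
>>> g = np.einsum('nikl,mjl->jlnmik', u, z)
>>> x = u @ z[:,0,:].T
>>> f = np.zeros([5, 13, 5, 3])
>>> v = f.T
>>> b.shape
(37, 37, 5, 3)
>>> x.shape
(13, 17, 13, 7)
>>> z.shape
(7, 37, 13)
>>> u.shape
(13, 17, 13, 13)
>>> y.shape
()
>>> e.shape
(7, 2)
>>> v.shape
(3, 5, 13, 5)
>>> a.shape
(37, 37)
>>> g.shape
(37, 13, 13, 7, 17, 13)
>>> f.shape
(5, 13, 5, 3)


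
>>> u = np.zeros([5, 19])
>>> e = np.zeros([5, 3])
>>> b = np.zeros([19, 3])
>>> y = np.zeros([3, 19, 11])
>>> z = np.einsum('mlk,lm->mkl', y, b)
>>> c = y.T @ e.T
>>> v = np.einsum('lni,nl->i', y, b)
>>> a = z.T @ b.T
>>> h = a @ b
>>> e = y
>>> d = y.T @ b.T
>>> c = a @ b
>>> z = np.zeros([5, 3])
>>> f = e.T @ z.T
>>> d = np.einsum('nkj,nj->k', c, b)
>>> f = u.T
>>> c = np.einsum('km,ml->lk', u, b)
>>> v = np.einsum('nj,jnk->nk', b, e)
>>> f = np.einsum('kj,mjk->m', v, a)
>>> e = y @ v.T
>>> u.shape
(5, 19)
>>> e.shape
(3, 19, 19)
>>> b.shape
(19, 3)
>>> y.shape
(3, 19, 11)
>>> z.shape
(5, 3)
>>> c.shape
(3, 5)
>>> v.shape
(19, 11)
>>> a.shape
(19, 11, 19)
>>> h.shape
(19, 11, 3)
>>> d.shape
(11,)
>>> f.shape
(19,)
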